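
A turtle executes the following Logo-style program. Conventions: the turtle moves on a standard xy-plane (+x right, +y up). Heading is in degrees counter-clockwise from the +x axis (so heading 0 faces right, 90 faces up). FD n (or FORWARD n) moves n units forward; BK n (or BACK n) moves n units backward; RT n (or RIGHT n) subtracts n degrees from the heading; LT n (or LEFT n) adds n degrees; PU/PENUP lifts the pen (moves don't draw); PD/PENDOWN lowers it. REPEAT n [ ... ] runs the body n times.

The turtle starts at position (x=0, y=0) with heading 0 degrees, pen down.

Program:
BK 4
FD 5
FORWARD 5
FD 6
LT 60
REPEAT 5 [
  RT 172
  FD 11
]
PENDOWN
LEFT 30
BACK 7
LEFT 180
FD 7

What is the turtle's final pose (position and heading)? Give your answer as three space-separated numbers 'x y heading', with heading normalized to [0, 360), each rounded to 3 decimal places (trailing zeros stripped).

Executing turtle program step by step:
Start: pos=(0,0), heading=0, pen down
BK 4: (0,0) -> (-4,0) [heading=0, draw]
FD 5: (-4,0) -> (1,0) [heading=0, draw]
FD 5: (1,0) -> (6,0) [heading=0, draw]
FD 6: (6,0) -> (12,0) [heading=0, draw]
LT 60: heading 0 -> 60
REPEAT 5 [
  -- iteration 1/5 --
  RT 172: heading 60 -> 248
  FD 11: (12,0) -> (7.879,-10.199) [heading=248, draw]
  -- iteration 2/5 --
  RT 172: heading 248 -> 76
  FD 11: (7.879,-10.199) -> (10.54,0.474) [heading=76, draw]
  -- iteration 3/5 --
  RT 172: heading 76 -> 264
  FD 11: (10.54,0.474) -> (9.391,-10.466) [heading=264, draw]
  -- iteration 4/5 --
  RT 172: heading 264 -> 92
  FD 11: (9.391,-10.466) -> (9.007,0.528) [heading=92, draw]
  -- iteration 5/5 --
  RT 172: heading 92 -> 280
  FD 11: (9.007,0.528) -> (10.917,-10.305) [heading=280, draw]
]
PD: pen down
LT 30: heading 280 -> 310
BK 7: (10.917,-10.305) -> (6.417,-4.943) [heading=310, draw]
LT 180: heading 310 -> 130
FD 7: (6.417,-4.943) -> (1.918,0.42) [heading=130, draw]
Final: pos=(1.918,0.42), heading=130, 11 segment(s) drawn

Answer: 1.918 0.42 130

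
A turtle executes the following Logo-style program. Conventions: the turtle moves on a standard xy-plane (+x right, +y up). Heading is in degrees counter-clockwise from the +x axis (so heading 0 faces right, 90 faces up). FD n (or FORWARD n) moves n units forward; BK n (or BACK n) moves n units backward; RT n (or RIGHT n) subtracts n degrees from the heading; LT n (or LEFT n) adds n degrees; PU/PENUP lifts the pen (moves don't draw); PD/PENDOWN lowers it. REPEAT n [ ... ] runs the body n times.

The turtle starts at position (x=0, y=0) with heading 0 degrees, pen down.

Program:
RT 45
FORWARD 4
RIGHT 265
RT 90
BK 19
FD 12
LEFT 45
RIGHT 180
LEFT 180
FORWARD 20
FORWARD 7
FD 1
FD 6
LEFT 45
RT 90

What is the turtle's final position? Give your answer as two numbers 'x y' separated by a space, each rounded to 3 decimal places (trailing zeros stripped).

Executing turtle program step by step:
Start: pos=(0,0), heading=0, pen down
RT 45: heading 0 -> 315
FD 4: (0,0) -> (2.828,-2.828) [heading=315, draw]
RT 265: heading 315 -> 50
RT 90: heading 50 -> 320
BK 19: (2.828,-2.828) -> (-11.726,9.385) [heading=320, draw]
FD 12: (-11.726,9.385) -> (-2.534,1.671) [heading=320, draw]
LT 45: heading 320 -> 5
RT 180: heading 5 -> 185
LT 180: heading 185 -> 5
FD 20: (-2.534,1.671) -> (17.39,3.414) [heading=5, draw]
FD 7: (17.39,3.414) -> (24.363,4.024) [heading=5, draw]
FD 1: (24.363,4.024) -> (25.36,4.111) [heading=5, draw]
FD 6: (25.36,4.111) -> (31.337,4.634) [heading=5, draw]
LT 45: heading 5 -> 50
RT 90: heading 50 -> 320
Final: pos=(31.337,4.634), heading=320, 7 segment(s) drawn

Answer: 31.337 4.634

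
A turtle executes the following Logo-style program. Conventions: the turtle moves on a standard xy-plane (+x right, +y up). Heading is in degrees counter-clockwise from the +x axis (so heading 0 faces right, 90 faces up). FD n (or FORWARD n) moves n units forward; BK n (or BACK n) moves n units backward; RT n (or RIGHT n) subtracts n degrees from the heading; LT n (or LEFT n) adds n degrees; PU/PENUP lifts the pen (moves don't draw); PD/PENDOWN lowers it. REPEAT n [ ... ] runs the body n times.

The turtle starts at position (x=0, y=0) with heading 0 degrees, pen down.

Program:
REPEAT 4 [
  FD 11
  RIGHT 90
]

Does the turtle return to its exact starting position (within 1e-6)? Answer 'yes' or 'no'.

Executing turtle program step by step:
Start: pos=(0,0), heading=0, pen down
REPEAT 4 [
  -- iteration 1/4 --
  FD 11: (0,0) -> (11,0) [heading=0, draw]
  RT 90: heading 0 -> 270
  -- iteration 2/4 --
  FD 11: (11,0) -> (11,-11) [heading=270, draw]
  RT 90: heading 270 -> 180
  -- iteration 3/4 --
  FD 11: (11,-11) -> (0,-11) [heading=180, draw]
  RT 90: heading 180 -> 90
  -- iteration 4/4 --
  FD 11: (0,-11) -> (0,0) [heading=90, draw]
  RT 90: heading 90 -> 0
]
Final: pos=(0,0), heading=0, 4 segment(s) drawn

Start position: (0, 0)
Final position: (0, 0)
Distance = 0; < 1e-6 -> CLOSED

Answer: yes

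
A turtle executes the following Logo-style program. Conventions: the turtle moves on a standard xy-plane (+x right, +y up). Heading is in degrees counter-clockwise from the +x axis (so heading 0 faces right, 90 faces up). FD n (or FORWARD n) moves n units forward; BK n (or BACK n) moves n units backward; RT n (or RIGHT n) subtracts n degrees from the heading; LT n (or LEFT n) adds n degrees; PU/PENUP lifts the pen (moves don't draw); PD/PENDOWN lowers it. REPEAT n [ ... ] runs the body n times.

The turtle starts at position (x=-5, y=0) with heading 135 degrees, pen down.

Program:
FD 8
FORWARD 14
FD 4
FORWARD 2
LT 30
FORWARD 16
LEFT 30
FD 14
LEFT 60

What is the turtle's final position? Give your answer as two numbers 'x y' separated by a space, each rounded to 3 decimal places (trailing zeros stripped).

Executing turtle program step by step:
Start: pos=(-5,0), heading=135, pen down
FD 8: (-5,0) -> (-10.657,5.657) [heading=135, draw]
FD 14: (-10.657,5.657) -> (-20.556,15.556) [heading=135, draw]
FD 4: (-20.556,15.556) -> (-23.385,18.385) [heading=135, draw]
FD 2: (-23.385,18.385) -> (-24.799,19.799) [heading=135, draw]
LT 30: heading 135 -> 165
FD 16: (-24.799,19.799) -> (-40.254,23.94) [heading=165, draw]
LT 30: heading 165 -> 195
FD 14: (-40.254,23.94) -> (-53.777,20.317) [heading=195, draw]
LT 60: heading 195 -> 255
Final: pos=(-53.777,20.317), heading=255, 6 segment(s) drawn

Answer: -53.777 20.317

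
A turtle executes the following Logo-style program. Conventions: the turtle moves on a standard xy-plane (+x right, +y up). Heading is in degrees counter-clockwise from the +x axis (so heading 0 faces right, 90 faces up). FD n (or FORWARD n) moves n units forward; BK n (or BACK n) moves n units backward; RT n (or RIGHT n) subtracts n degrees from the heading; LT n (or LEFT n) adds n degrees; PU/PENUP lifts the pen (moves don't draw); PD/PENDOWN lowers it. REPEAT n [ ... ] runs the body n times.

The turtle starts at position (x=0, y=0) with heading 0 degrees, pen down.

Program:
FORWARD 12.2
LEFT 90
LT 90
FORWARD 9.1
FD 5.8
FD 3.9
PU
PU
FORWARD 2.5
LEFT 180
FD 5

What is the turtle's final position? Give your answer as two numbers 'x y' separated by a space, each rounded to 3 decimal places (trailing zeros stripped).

Answer: -4.1 0

Derivation:
Executing turtle program step by step:
Start: pos=(0,0), heading=0, pen down
FD 12.2: (0,0) -> (12.2,0) [heading=0, draw]
LT 90: heading 0 -> 90
LT 90: heading 90 -> 180
FD 9.1: (12.2,0) -> (3.1,0) [heading=180, draw]
FD 5.8: (3.1,0) -> (-2.7,0) [heading=180, draw]
FD 3.9: (-2.7,0) -> (-6.6,0) [heading=180, draw]
PU: pen up
PU: pen up
FD 2.5: (-6.6,0) -> (-9.1,0) [heading=180, move]
LT 180: heading 180 -> 0
FD 5: (-9.1,0) -> (-4.1,0) [heading=0, move]
Final: pos=(-4.1,0), heading=0, 4 segment(s) drawn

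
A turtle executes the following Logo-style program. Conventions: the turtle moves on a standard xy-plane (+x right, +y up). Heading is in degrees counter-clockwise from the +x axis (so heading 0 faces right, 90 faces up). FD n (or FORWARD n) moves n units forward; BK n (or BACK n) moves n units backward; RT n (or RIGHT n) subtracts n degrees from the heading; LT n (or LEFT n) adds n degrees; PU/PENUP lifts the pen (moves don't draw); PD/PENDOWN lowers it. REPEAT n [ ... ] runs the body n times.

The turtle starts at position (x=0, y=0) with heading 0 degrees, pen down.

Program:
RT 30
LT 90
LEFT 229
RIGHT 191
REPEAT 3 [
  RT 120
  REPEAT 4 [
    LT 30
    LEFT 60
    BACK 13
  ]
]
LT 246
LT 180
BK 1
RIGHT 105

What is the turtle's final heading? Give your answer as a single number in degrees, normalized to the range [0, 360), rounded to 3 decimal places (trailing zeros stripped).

Answer: 59

Derivation:
Executing turtle program step by step:
Start: pos=(0,0), heading=0, pen down
RT 30: heading 0 -> 330
LT 90: heading 330 -> 60
LT 229: heading 60 -> 289
RT 191: heading 289 -> 98
REPEAT 3 [
  -- iteration 1/3 --
  RT 120: heading 98 -> 338
  REPEAT 4 [
    -- iteration 1/4 --
    LT 30: heading 338 -> 8
    LT 60: heading 8 -> 68
    BK 13: (0,0) -> (-4.87,-12.053) [heading=68, draw]
    -- iteration 2/4 --
    LT 30: heading 68 -> 98
    LT 60: heading 98 -> 158
    BK 13: (-4.87,-12.053) -> (7.184,-16.923) [heading=158, draw]
    -- iteration 3/4 --
    LT 30: heading 158 -> 188
    LT 60: heading 188 -> 248
    BK 13: (7.184,-16.923) -> (12.053,-4.87) [heading=248, draw]
    -- iteration 4/4 --
    LT 30: heading 248 -> 278
    LT 60: heading 278 -> 338
    BK 13: (12.053,-4.87) -> (0,0) [heading=338, draw]
  ]
  -- iteration 2/3 --
  RT 120: heading 338 -> 218
  REPEAT 4 [
    -- iteration 1/4 --
    LT 30: heading 218 -> 248
    LT 60: heading 248 -> 308
    BK 13: (0,0) -> (-8.004,10.244) [heading=308, draw]
    -- iteration 2/4 --
    LT 30: heading 308 -> 338
    LT 60: heading 338 -> 38
    BK 13: (-8.004,10.244) -> (-18.248,2.241) [heading=38, draw]
    -- iteration 3/4 --
    LT 30: heading 38 -> 68
    LT 60: heading 68 -> 128
    BK 13: (-18.248,2.241) -> (-10.244,-8.004) [heading=128, draw]
    -- iteration 4/4 --
    LT 30: heading 128 -> 158
    LT 60: heading 158 -> 218
    BK 13: (-10.244,-8.004) -> (0,0) [heading=218, draw]
  ]
  -- iteration 3/3 --
  RT 120: heading 218 -> 98
  REPEAT 4 [
    -- iteration 1/4 --
    LT 30: heading 98 -> 128
    LT 60: heading 128 -> 188
    BK 13: (0,0) -> (12.873,1.809) [heading=188, draw]
    -- iteration 2/4 --
    LT 30: heading 188 -> 218
    LT 60: heading 218 -> 278
    BK 13: (12.873,1.809) -> (11.064,14.683) [heading=278, draw]
    -- iteration 3/4 --
    LT 30: heading 278 -> 308
    LT 60: heading 308 -> 8
    BK 13: (11.064,14.683) -> (-1.809,12.873) [heading=8, draw]
    -- iteration 4/4 --
    LT 30: heading 8 -> 38
    LT 60: heading 38 -> 98
    BK 13: (-1.809,12.873) -> (0,0) [heading=98, draw]
  ]
]
LT 246: heading 98 -> 344
LT 180: heading 344 -> 164
BK 1: (0,0) -> (0.961,-0.276) [heading=164, draw]
RT 105: heading 164 -> 59
Final: pos=(0.961,-0.276), heading=59, 13 segment(s) drawn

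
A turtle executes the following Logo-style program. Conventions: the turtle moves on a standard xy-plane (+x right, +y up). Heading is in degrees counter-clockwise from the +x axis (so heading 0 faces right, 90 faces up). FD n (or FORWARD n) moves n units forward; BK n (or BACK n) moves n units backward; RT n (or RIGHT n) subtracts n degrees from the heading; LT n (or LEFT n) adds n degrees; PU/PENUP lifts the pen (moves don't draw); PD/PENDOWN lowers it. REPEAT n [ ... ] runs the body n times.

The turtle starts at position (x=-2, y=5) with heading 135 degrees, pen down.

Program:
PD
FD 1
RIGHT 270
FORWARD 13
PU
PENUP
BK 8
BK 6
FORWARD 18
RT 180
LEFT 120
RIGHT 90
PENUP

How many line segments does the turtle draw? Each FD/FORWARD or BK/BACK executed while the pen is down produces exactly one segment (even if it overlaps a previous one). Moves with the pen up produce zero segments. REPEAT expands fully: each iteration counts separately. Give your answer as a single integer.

Executing turtle program step by step:
Start: pos=(-2,5), heading=135, pen down
PD: pen down
FD 1: (-2,5) -> (-2.707,5.707) [heading=135, draw]
RT 270: heading 135 -> 225
FD 13: (-2.707,5.707) -> (-11.899,-3.485) [heading=225, draw]
PU: pen up
PU: pen up
BK 8: (-11.899,-3.485) -> (-6.243,2.172) [heading=225, move]
BK 6: (-6.243,2.172) -> (-2,6.414) [heading=225, move]
FD 18: (-2,6.414) -> (-14.728,-6.314) [heading=225, move]
RT 180: heading 225 -> 45
LT 120: heading 45 -> 165
RT 90: heading 165 -> 75
PU: pen up
Final: pos=(-14.728,-6.314), heading=75, 2 segment(s) drawn
Segments drawn: 2

Answer: 2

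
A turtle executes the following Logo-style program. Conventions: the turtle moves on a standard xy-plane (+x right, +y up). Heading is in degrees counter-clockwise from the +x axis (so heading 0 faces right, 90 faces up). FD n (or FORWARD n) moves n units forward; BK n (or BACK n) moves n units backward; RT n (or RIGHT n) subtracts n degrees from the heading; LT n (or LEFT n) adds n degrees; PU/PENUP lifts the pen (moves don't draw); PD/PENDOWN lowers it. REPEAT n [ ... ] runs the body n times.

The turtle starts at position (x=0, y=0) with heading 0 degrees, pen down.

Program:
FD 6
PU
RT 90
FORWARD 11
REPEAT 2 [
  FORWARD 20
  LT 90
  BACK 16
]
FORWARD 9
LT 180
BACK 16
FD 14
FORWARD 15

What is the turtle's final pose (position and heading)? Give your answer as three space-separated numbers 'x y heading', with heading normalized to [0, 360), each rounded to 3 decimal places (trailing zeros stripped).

Executing turtle program step by step:
Start: pos=(0,0), heading=0, pen down
FD 6: (0,0) -> (6,0) [heading=0, draw]
PU: pen up
RT 90: heading 0 -> 270
FD 11: (6,0) -> (6,-11) [heading=270, move]
REPEAT 2 [
  -- iteration 1/2 --
  FD 20: (6,-11) -> (6,-31) [heading=270, move]
  LT 90: heading 270 -> 0
  BK 16: (6,-31) -> (-10,-31) [heading=0, move]
  -- iteration 2/2 --
  FD 20: (-10,-31) -> (10,-31) [heading=0, move]
  LT 90: heading 0 -> 90
  BK 16: (10,-31) -> (10,-47) [heading=90, move]
]
FD 9: (10,-47) -> (10,-38) [heading=90, move]
LT 180: heading 90 -> 270
BK 16: (10,-38) -> (10,-22) [heading=270, move]
FD 14: (10,-22) -> (10,-36) [heading=270, move]
FD 15: (10,-36) -> (10,-51) [heading=270, move]
Final: pos=(10,-51), heading=270, 1 segment(s) drawn

Answer: 10 -51 270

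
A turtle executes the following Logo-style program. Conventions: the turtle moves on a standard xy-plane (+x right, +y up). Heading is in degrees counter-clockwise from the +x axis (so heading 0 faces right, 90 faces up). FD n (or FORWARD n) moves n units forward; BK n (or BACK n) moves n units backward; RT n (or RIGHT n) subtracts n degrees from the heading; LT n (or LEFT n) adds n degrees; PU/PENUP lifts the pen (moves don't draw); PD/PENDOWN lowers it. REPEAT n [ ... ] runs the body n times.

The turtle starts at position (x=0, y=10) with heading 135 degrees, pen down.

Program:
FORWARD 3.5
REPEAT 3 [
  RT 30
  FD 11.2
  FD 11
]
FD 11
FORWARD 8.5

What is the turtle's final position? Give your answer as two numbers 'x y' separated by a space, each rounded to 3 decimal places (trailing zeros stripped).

Executing turtle program step by step:
Start: pos=(0,10), heading=135, pen down
FD 3.5: (0,10) -> (-2.475,12.475) [heading=135, draw]
REPEAT 3 [
  -- iteration 1/3 --
  RT 30: heading 135 -> 105
  FD 11.2: (-2.475,12.475) -> (-5.374,23.293) [heading=105, draw]
  FD 11: (-5.374,23.293) -> (-8.221,33.918) [heading=105, draw]
  -- iteration 2/3 --
  RT 30: heading 105 -> 75
  FD 11.2: (-8.221,33.918) -> (-5.322,44.737) [heading=75, draw]
  FD 11: (-5.322,44.737) -> (-2.475,55.362) [heading=75, draw]
  -- iteration 3/3 --
  RT 30: heading 75 -> 45
  FD 11.2: (-2.475,55.362) -> (5.445,63.282) [heading=45, draw]
  FD 11: (5.445,63.282) -> (13.223,71.06) [heading=45, draw]
]
FD 11: (13.223,71.06) -> (21.001,78.838) [heading=45, draw]
FD 8.5: (21.001,78.838) -> (27.011,84.848) [heading=45, draw]
Final: pos=(27.011,84.848), heading=45, 9 segment(s) drawn

Answer: 27.011 84.848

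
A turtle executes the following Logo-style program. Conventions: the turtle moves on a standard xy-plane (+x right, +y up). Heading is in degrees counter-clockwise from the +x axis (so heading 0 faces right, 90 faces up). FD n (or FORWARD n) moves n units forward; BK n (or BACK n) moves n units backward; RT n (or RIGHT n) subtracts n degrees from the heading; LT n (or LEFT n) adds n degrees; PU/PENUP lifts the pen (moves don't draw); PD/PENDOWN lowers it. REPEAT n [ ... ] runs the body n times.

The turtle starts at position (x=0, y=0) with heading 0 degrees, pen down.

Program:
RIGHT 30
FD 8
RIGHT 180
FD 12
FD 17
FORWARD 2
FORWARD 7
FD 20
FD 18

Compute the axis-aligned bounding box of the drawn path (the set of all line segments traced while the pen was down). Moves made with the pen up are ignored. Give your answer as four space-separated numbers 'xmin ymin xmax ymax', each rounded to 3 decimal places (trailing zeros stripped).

Executing turtle program step by step:
Start: pos=(0,0), heading=0, pen down
RT 30: heading 0 -> 330
FD 8: (0,0) -> (6.928,-4) [heading=330, draw]
RT 180: heading 330 -> 150
FD 12: (6.928,-4) -> (-3.464,2) [heading=150, draw]
FD 17: (-3.464,2) -> (-18.187,10.5) [heading=150, draw]
FD 2: (-18.187,10.5) -> (-19.919,11.5) [heading=150, draw]
FD 7: (-19.919,11.5) -> (-25.981,15) [heading=150, draw]
FD 20: (-25.981,15) -> (-43.301,25) [heading=150, draw]
FD 18: (-43.301,25) -> (-58.89,34) [heading=150, draw]
Final: pos=(-58.89,34), heading=150, 7 segment(s) drawn

Segment endpoints: x in {-58.89, -43.301, -25.981, -19.919, -18.187, -3.464, 0, 6.928}, y in {-4, 0, 2, 10.5, 11.5, 15, 25, 34}
xmin=-58.89, ymin=-4, xmax=6.928, ymax=34

Answer: -58.89 -4 6.928 34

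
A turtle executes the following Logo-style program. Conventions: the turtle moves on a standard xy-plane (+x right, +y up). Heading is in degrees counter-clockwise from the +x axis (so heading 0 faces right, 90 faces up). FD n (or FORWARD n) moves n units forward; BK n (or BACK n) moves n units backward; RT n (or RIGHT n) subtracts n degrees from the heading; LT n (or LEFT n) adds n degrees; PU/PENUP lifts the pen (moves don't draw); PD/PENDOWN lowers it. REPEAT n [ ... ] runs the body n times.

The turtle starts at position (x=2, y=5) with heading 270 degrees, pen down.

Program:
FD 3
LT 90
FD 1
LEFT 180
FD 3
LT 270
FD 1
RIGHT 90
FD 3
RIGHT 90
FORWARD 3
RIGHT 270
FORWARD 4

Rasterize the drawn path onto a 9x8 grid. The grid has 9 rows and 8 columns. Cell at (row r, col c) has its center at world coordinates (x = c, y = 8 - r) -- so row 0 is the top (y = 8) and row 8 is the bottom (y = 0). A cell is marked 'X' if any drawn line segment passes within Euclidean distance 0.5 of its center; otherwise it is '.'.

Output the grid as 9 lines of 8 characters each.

Answer: ........
........
........
..X.....
..X.....
XXXX....
XXXX....
...X....
...XXXXX

Derivation:
Segment 0: (2,5) -> (2,2)
Segment 1: (2,2) -> (3,2)
Segment 2: (3,2) -> (-0,2)
Segment 3: (-0,2) -> (0,3)
Segment 4: (0,3) -> (3,3)
Segment 5: (3,3) -> (3,-0)
Segment 6: (3,-0) -> (7,-0)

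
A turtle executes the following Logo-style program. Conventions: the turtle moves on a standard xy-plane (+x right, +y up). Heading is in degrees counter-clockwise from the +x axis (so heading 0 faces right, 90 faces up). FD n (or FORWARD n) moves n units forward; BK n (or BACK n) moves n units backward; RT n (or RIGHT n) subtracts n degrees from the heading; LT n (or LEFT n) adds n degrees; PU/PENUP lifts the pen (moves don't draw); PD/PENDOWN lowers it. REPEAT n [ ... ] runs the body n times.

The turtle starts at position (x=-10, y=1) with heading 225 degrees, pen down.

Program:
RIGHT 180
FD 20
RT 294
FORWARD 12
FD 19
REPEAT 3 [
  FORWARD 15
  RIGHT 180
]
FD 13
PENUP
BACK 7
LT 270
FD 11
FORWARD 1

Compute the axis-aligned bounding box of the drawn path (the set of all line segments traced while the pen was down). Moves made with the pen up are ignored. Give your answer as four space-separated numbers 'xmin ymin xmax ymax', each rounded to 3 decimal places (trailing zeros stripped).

Executing turtle program step by step:
Start: pos=(-10,1), heading=225, pen down
RT 180: heading 225 -> 45
FD 20: (-10,1) -> (4.142,15.142) [heading=45, draw]
RT 294: heading 45 -> 111
FD 12: (4.142,15.142) -> (-0.158,26.345) [heading=111, draw]
FD 19: (-0.158,26.345) -> (-6.967,44.083) [heading=111, draw]
REPEAT 3 [
  -- iteration 1/3 --
  FD 15: (-6.967,44.083) -> (-12.343,58.087) [heading=111, draw]
  RT 180: heading 111 -> 291
  -- iteration 2/3 --
  FD 15: (-12.343,58.087) -> (-6.967,44.083) [heading=291, draw]
  RT 180: heading 291 -> 111
  -- iteration 3/3 --
  FD 15: (-6.967,44.083) -> (-12.343,58.087) [heading=111, draw]
  RT 180: heading 111 -> 291
]
FD 13: (-12.343,58.087) -> (-7.684,45.95) [heading=291, draw]
PU: pen up
BK 7: (-7.684,45.95) -> (-10.193,52.485) [heading=291, move]
LT 270: heading 291 -> 201
FD 11: (-10.193,52.485) -> (-20.462,48.543) [heading=201, move]
FD 1: (-20.462,48.543) -> (-21.396,48.185) [heading=201, move]
Final: pos=(-21.396,48.185), heading=201, 7 segment(s) drawn

Segment endpoints: x in {-12.343, -12.343, -10, -7.684, -6.967, -6.967, -0.158, 4.142}, y in {1, 15.142, 26.345, 44.083, 45.95, 58.087}
xmin=-12.343, ymin=1, xmax=4.142, ymax=58.087

Answer: -12.343 1 4.142 58.087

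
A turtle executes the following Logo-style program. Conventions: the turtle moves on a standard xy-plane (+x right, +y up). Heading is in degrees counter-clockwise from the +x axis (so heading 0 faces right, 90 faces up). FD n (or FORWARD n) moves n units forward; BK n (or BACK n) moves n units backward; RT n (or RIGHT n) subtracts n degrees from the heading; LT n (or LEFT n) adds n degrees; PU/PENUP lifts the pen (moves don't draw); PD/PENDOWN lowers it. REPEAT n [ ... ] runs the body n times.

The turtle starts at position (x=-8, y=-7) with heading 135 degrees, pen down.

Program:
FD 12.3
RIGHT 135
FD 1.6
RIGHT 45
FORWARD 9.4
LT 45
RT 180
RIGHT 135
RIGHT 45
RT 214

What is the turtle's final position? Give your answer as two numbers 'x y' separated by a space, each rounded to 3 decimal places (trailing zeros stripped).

Answer: -8.451 -4.949

Derivation:
Executing turtle program step by step:
Start: pos=(-8,-7), heading=135, pen down
FD 12.3: (-8,-7) -> (-16.697,1.697) [heading=135, draw]
RT 135: heading 135 -> 0
FD 1.6: (-16.697,1.697) -> (-15.097,1.697) [heading=0, draw]
RT 45: heading 0 -> 315
FD 9.4: (-15.097,1.697) -> (-8.451,-4.949) [heading=315, draw]
LT 45: heading 315 -> 0
RT 180: heading 0 -> 180
RT 135: heading 180 -> 45
RT 45: heading 45 -> 0
RT 214: heading 0 -> 146
Final: pos=(-8.451,-4.949), heading=146, 3 segment(s) drawn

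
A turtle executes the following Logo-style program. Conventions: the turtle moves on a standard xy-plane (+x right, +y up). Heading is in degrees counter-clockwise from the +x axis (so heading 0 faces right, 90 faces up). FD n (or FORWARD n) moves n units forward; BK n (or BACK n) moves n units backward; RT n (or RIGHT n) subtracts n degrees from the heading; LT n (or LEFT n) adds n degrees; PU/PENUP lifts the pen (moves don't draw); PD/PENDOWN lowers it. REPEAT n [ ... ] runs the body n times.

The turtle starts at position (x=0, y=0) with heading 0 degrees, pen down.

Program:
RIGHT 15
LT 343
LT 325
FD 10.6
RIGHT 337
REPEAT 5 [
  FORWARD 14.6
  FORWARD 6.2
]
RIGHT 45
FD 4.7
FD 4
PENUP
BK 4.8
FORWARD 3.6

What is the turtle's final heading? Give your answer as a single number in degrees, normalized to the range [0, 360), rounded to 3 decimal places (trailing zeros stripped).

Executing turtle program step by step:
Start: pos=(0,0), heading=0, pen down
RT 15: heading 0 -> 345
LT 343: heading 345 -> 328
LT 325: heading 328 -> 293
FD 10.6: (0,0) -> (4.142,-9.757) [heading=293, draw]
RT 337: heading 293 -> 316
REPEAT 5 [
  -- iteration 1/5 --
  FD 14.6: (4.142,-9.757) -> (14.644,-19.899) [heading=316, draw]
  FD 6.2: (14.644,-19.899) -> (19.104,-24.206) [heading=316, draw]
  -- iteration 2/5 --
  FD 14.6: (19.104,-24.206) -> (29.606,-34.348) [heading=316, draw]
  FD 6.2: (29.606,-34.348) -> (34.066,-38.655) [heading=316, draw]
  -- iteration 3/5 --
  FD 14.6: (34.066,-38.655) -> (44.569,-48.797) [heading=316, draw]
  FD 6.2: (44.569,-48.797) -> (49.029,-53.104) [heading=316, draw]
  -- iteration 4/5 --
  FD 14.6: (49.029,-53.104) -> (59.531,-63.246) [heading=316, draw]
  FD 6.2: (59.531,-63.246) -> (63.991,-67.553) [heading=316, draw]
  -- iteration 5/5 --
  FD 14.6: (63.991,-67.553) -> (74.493,-77.695) [heading=316, draw]
  FD 6.2: (74.493,-77.695) -> (78.953,-82.002) [heading=316, draw]
]
RT 45: heading 316 -> 271
FD 4.7: (78.953,-82.002) -> (79.035,-86.701) [heading=271, draw]
FD 4: (79.035,-86.701) -> (79.105,-90.7) [heading=271, draw]
PU: pen up
BK 4.8: (79.105,-90.7) -> (79.021,-85.901) [heading=271, move]
FD 3.6: (79.021,-85.901) -> (79.084,-89.501) [heading=271, move]
Final: pos=(79.084,-89.501), heading=271, 13 segment(s) drawn

Answer: 271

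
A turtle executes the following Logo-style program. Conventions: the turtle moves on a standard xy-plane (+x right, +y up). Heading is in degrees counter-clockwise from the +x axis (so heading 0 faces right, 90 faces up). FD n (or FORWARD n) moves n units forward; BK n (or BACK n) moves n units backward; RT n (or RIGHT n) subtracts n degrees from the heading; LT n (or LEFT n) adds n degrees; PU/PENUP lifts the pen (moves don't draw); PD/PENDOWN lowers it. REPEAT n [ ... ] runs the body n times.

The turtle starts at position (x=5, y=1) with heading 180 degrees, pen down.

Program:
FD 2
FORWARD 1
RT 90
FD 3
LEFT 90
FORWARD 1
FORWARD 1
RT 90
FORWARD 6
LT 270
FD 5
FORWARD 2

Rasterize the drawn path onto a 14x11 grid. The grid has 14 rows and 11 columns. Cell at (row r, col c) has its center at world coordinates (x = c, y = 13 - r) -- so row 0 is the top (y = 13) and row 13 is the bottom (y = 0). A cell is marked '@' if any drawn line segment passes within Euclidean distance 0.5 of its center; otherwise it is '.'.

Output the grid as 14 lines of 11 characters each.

Segment 0: (5,1) -> (3,1)
Segment 1: (3,1) -> (2,1)
Segment 2: (2,1) -> (2,4)
Segment 3: (2,4) -> (1,4)
Segment 4: (1,4) -> (0,4)
Segment 5: (0,4) -> (0,10)
Segment 6: (0,10) -> (5,10)
Segment 7: (5,10) -> (7,10)

Answer: ...........
...........
...........
@@@@@@@@...
@..........
@..........
@..........
@..........
@..........
@@@........
..@........
..@........
..@@@@.....
...........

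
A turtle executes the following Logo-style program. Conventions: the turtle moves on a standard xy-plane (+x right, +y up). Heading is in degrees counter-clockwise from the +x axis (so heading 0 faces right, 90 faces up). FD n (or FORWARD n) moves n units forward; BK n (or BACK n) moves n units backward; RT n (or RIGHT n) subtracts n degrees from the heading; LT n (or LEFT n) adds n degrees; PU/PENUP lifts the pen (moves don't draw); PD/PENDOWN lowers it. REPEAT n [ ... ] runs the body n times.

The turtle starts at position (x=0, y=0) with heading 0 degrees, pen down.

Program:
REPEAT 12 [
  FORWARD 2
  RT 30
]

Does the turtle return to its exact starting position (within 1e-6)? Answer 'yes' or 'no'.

Answer: yes

Derivation:
Executing turtle program step by step:
Start: pos=(0,0), heading=0, pen down
REPEAT 12 [
  -- iteration 1/12 --
  FD 2: (0,0) -> (2,0) [heading=0, draw]
  RT 30: heading 0 -> 330
  -- iteration 2/12 --
  FD 2: (2,0) -> (3.732,-1) [heading=330, draw]
  RT 30: heading 330 -> 300
  -- iteration 3/12 --
  FD 2: (3.732,-1) -> (4.732,-2.732) [heading=300, draw]
  RT 30: heading 300 -> 270
  -- iteration 4/12 --
  FD 2: (4.732,-2.732) -> (4.732,-4.732) [heading=270, draw]
  RT 30: heading 270 -> 240
  -- iteration 5/12 --
  FD 2: (4.732,-4.732) -> (3.732,-6.464) [heading=240, draw]
  RT 30: heading 240 -> 210
  -- iteration 6/12 --
  FD 2: (3.732,-6.464) -> (2,-7.464) [heading=210, draw]
  RT 30: heading 210 -> 180
  -- iteration 7/12 --
  FD 2: (2,-7.464) -> (0,-7.464) [heading=180, draw]
  RT 30: heading 180 -> 150
  -- iteration 8/12 --
  FD 2: (0,-7.464) -> (-1.732,-6.464) [heading=150, draw]
  RT 30: heading 150 -> 120
  -- iteration 9/12 --
  FD 2: (-1.732,-6.464) -> (-2.732,-4.732) [heading=120, draw]
  RT 30: heading 120 -> 90
  -- iteration 10/12 --
  FD 2: (-2.732,-4.732) -> (-2.732,-2.732) [heading=90, draw]
  RT 30: heading 90 -> 60
  -- iteration 11/12 --
  FD 2: (-2.732,-2.732) -> (-1.732,-1) [heading=60, draw]
  RT 30: heading 60 -> 30
  -- iteration 12/12 --
  FD 2: (-1.732,-1) -> (0,0) [heading=30, draw]
  RT 30: heading 30 -> 0
]
Final: pos=(0,0), heading=0, 12 segment(s) drawn

Start position: (0, 0)
Final position: (0, 0)
Distance = 0; < 1e-6 -> CLOSED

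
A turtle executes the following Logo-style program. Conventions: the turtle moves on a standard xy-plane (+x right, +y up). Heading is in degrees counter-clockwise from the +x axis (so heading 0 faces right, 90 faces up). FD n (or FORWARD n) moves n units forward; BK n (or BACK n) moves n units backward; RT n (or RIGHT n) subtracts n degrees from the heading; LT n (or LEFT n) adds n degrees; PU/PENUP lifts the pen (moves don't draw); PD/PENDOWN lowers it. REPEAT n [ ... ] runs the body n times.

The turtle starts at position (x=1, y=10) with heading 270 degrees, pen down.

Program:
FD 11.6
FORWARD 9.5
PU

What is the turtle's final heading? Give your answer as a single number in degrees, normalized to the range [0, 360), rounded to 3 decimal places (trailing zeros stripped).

Executing turtle program step by step:
Start: pos=(1,10), heading=270, pen down
FD 11.6: (1,10) -> (1,-1.6) [heading=270, draw]
FD 9.5: (1,-1.6) -> (1,-11.1) [heading=270, draw]
PU: pen up
Final: pos=(1,-11.1), heading=270, 2 segment(s) drawn

Answer: 270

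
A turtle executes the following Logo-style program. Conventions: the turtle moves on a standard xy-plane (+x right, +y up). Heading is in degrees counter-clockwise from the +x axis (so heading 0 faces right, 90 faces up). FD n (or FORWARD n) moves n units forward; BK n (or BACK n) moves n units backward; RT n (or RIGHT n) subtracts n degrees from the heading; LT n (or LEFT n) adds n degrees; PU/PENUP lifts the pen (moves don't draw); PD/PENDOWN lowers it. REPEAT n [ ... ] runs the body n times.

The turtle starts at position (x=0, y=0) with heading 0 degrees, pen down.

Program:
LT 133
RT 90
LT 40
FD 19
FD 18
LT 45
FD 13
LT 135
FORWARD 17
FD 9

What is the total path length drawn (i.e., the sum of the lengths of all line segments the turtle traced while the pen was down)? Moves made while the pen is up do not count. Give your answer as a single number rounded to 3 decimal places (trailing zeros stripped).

Executing turtle program step by step:
Start: pos=(0,0), heading=0, pen down
LT 133: heading 0 -> 133
RT 90: heading 133 -> 43
LT 40: heading 43 -> 83
FD 19: (0,0) -> (2.316,18.858) [heading=83, draw]
FD 18: (2.316,18.858) -> (4.509,36.724) [heading=83, draw]
LT 45: heading 83 -> 128
FD 13: (4.509,36.724) -> (-3.494,46.968) [heading=128, draw]
LT 135: heading 128 -> 263
FD 17: (-3.494,46.968) -> (-5.566,30.095) [heading=263, draw]
FD 9: (-5.566,30.095) -> (-6.663,21.162) [heading=263, draw]
Final: pos=(-6.663,21.162), heading=263, 5 segment(s) drawn

Segment lengths:
  seg 1: (0,0) -> (2.316,18.858), length = 19
  seg 2: (2.316,18.858) -> (4.509,36.724), length = 18
  seg 3: (4.509,36.724) -> (-3.494,46.968), length = 13
  seg 4: (-3.494,46.968) -> (-5.566,30.095), length = 17
  seg 5: (-5.566,30.095) -> (-6.663,21.162), length = 9
Total = 76

Answer: 76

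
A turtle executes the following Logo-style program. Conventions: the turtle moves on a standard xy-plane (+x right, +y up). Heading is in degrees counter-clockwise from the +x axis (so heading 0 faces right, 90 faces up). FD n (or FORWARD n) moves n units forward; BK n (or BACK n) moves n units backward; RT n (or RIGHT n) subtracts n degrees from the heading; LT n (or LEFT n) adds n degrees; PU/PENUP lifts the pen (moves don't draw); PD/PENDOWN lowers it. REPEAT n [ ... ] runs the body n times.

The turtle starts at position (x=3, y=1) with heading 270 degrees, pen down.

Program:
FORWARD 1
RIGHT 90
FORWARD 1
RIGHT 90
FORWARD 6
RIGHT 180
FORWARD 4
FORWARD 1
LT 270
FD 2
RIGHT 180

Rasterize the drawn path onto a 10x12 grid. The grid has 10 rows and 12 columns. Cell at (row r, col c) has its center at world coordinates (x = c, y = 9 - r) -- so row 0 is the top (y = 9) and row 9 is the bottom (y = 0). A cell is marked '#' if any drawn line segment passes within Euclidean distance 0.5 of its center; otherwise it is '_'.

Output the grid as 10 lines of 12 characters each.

Segment 0: (3,1) -> (3,0)
Segment 1: (3,0) -> (2,0)
Segment 2: (2,0) -> (2,6)
Segment 3: (2,6) -> (2,2)
Segment 4: (2,2) -> (2,1)
Segment 5: (2,1) -> (0,1)

Answer: ____________
____________
____________
__#_________
__#_________
__#_________
__#_________
__#_________
####________
__##________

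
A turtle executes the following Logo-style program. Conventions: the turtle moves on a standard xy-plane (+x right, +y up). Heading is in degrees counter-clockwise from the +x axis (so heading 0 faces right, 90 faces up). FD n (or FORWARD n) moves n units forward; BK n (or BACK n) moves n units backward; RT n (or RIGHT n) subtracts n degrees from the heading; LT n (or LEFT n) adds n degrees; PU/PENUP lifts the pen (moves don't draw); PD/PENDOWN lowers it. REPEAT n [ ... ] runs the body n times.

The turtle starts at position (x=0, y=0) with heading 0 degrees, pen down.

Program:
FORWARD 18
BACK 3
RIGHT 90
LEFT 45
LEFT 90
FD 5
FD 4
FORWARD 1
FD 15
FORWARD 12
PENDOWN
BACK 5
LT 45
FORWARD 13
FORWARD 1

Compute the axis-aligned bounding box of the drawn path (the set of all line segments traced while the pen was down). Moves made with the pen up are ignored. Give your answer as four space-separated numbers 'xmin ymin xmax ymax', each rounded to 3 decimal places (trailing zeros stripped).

Executing turtle program step by step:
Start: pos=(0,0), heading=0, pen down
FD 18: (0,0) -> (18,0) [heading=0, draw]
BK 3: (18,0) -> (15,0) [heading=0, draw]
RT 90: heading 0 -> 270
LT 45: heading 270 -> 315
LT 90: heading 315 -> 45
FD 5: (15,0) -> (18.536,3.536) [heading=45, draw]
FD 4: (18.536,3.536) -> (21.364,6.364) [heading=45, draw]
FD 1: (21.364,6.364) -> (22.071,7.071) [heading=45, draw]
FD 15: (22.071,7.071) -> (32.678,17.678) [heading=45, draw]
FD 12: (32.678,17.678) -> (41.163,26.163) [heading=45, draw]
PD: pen down
BK 5: (41.163,26.163) -> (37.627,22.627) [heading=45, draw]
LT 45: heading 45 -> 90
FD 13: (37.627,22.627) -> (37.627,35.627) [heading=90, draw]
FD 1: (37.627,35.627) -> (37.627,36.627) [heading=90, draw]
Final: pos=(37.627,36.627), heading=90, 10 segment(s) drawn

Segment endpoints: x in {0, 15, 18, 18.536, 21.364, 22.071, 32.678, 37.627, 41.163}, y in {0, 3.536, 6.364, 7.071, 17.678, 22.627, 26.163, 35.627, 36.627}
xmin=0, ymin=0, xmax=41.163, ymax=36.627

Answer: 0 0 41.163 36.627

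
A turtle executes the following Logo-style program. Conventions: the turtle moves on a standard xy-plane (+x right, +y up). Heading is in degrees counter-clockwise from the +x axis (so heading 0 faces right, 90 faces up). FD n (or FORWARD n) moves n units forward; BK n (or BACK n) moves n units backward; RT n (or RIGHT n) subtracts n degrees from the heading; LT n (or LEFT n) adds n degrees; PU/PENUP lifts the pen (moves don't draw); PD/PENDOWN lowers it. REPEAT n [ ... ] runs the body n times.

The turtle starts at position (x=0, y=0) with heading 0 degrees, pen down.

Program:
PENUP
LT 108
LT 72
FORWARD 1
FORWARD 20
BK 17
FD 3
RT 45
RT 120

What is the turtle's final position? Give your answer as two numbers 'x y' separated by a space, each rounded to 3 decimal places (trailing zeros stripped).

Answer: -7 0

Derivation:
Executing turtle program step by step:
Start: pos=(0,0), heading=0, pen down
PU: pen up
LT 108: heading 0 -> 108
LT 72: heading 108 -> 180
FD 1: (0,0) -> (-1,0) [heading=180, move]
FD 20: (-1,0) -> (-21,0) [heading=180, move]
BK 17: (-21,0) -> (-4,0) [heading=180, move]
FD 3: (-4,0) -> (-7,0) [heading=180, move]
RT 45: heading 180 -> 135
RT 120: heading 135 -> 15
Final: pos=(-7,0), heading=15, 0 segment(s) drawn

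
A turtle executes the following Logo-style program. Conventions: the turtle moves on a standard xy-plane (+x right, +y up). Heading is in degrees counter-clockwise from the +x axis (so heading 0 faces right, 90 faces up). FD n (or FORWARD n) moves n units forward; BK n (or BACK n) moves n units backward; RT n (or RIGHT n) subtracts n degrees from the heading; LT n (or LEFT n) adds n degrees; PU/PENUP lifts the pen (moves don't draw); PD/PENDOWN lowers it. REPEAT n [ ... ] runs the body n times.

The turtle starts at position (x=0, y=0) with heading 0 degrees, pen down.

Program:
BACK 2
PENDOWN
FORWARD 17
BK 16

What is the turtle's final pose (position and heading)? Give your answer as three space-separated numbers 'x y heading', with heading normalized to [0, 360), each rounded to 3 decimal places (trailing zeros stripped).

Executing turtle program step by step:
Start: pos=(0,0), heading=0, pen down
BK 2: (0,0) -> (-2,0) [heading=0, draw]
PD: pen down
FD 17: (-2,0) -> (15,0) [heading=0, draw]
BK 16: (15,0) -> (-1,0) [heading=0, draw]
Final: pos=(-1,0), heading=0, 3 segment(s) drawn

Answer: -1 0 0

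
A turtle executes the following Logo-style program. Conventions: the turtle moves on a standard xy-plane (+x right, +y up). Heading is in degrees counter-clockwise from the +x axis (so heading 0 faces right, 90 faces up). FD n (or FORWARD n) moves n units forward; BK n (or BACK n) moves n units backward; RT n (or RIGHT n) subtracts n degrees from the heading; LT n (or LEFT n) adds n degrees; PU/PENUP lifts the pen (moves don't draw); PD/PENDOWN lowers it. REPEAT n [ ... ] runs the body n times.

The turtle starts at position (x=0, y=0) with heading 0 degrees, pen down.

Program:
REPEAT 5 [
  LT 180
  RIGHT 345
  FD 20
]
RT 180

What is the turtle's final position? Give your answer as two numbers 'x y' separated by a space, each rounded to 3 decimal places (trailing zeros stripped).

Answer: -11.317 -11.317

Derivation:
Executing turtle program step by step:
Start: pos=(0,0), heading=0, pen down
REPEAT 5 [
  -- iteration 1/5 --
  LT 180: heading 0 -> 180
  RT 345: heading 180 -> 195
  FD 20: (0,0) -> (-19.319,-5.176) [heading=195, draw]
  -- iteration 2/5 --
  LT 180: heading 195 -> 15
  RT 345: heading 15 -> 30
  FD 20: (-19.319,-5.176) -> (-1.998,4.824) [heading=30, draw]
  -- iteration 3/5 --
  LT 180: heading 30 -> 210
  RT 345: heading 210 -> 225
  FD 20: (-1.998,4.824) -> (-16.14,-9.319) [heading=225, draw]
  -- iteration 4/5 --
  LT 180: heading 225 -> 45
  RT 345: heading 45 -> 60
  FD 20: (-16.14,-9.319) -> (-6.14,8.002) [heading=60, draw]
  -- iteration 5/5 --
  LT 180: heading 60 -> 240
  RT 345: heading 240 -> 255
  FD 20: (-6.14,8.002) -> (-11.317,-11.317) [heading=255, draw]
]
RT 180: heading 255 -> 75
Final: pos=(-11.317,-11.317), heading=75, 5 segment(s) drawn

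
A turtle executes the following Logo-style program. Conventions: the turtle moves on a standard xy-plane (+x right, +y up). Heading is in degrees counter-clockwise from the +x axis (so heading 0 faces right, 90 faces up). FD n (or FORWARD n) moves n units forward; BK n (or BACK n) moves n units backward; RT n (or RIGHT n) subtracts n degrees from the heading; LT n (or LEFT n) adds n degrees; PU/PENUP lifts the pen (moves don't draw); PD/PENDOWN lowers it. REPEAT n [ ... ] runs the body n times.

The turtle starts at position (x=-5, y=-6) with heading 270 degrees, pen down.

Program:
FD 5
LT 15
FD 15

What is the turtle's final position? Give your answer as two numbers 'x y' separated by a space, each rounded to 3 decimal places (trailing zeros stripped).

Executing turtle program step by step:
Start: pos=(-5,-6), heading=270, pen down
FD 5: (-5,-6) -> (-5,-11) [heading=270, draw]
LT 15: heading 270 -> 285
FD 15: (-5,-11) -> (-1.118,-25.489) [heading=285, draw]
Final: pos=(-1.118,-25.489), heading=285, 2 segment(s) drawn

Answer: -1.118 -25.489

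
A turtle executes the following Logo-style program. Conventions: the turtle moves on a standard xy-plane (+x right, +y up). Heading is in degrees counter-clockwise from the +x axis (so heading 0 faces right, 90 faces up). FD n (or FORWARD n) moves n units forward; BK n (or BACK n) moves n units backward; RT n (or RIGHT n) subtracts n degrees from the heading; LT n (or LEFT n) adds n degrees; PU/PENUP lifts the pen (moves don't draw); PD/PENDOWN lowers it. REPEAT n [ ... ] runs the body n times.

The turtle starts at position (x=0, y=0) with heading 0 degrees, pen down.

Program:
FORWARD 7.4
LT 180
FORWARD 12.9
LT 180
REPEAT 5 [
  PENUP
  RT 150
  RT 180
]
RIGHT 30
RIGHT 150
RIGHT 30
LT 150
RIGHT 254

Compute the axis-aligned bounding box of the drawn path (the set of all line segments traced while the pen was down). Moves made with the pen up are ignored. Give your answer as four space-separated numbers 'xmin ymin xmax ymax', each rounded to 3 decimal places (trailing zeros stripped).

Executing turtle program step by step:
Start: pos=(0,0), heading=0, pen down
FD 7.4: (0,0) -> (7.4,0) [heading=0, draw]
LT 180: heading 0 -> 180
FD 12.9: (7.4,0) -> (-5.5,0) [heading=180, draw]
LT 180: heading 180 -> 0
REPEAT 5 [
  -- iteration 1/5 --
  PU: pen up
  RT 150: heading 0 -> 210
  RT 180: heading 210 -> 30
  -- iteration 2/5 --
  PU: pen up
  RT 150: heading 30 -> 240
  RT 180: heading 240 -> 60
  -- iteration 3/5 --
  PU: pen up
  RT 150: heading 60 -> 270
  RT 180: heading 270 -> 90
  -- iteration 4/5 --
  PU: pen up
  RT 150: heading 90 -> 300
  RT 180: heading 300 -> 120
  -- iteration 5/5 --
  PU: pen up
  RT 150: heading 120 -> 330
  RT 180: heading 330 -> 150
]
RT 30: heading 150 -> 120
RT 150: heading 120 -> 330
RT 30: heading 330 -> 300
LT 150: heading 300 -> 90
RT 254: heading 90 -> 196
Final: pos=(-5.5,0), heading=196, 2 segment(s) drawn

Segment endpoints: x in {-5.5, 0, 7.4}, y in {0, 0}
xmin=-5.5, ymin=0, xmax=7.4, ymax=0

Answer: -5.5 0 7.4 0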